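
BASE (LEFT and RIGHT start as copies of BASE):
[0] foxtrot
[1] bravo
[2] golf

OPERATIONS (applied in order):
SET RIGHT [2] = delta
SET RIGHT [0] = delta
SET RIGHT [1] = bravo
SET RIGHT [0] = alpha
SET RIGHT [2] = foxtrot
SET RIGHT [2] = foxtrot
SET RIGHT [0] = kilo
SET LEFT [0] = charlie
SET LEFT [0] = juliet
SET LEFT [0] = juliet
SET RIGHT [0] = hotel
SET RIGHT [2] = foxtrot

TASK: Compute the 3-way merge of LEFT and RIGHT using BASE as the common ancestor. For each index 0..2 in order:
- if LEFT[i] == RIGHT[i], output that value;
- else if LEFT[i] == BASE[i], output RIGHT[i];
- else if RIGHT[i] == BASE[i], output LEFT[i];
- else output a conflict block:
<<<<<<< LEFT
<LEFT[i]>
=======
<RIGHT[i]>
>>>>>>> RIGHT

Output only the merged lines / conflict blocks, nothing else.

Answer: <<<<<<< LEFT
juliet
=======
hotel
>>>>>>> RIGHT
bravo
foxtrot

Derivation:
Final LEFT:  [juliet, bravo, golf]
Final RIGHT: [hotel, bravo, foxtrot]
i=0: BASE=foxtrot L=juliet R=hotel all differ -> CONFLICT
i=1: L=bravo R=bravo -> agree -> bravo
i=2: L=golf=BASE, R=foxtrot -> take RIGHT -> foxtrot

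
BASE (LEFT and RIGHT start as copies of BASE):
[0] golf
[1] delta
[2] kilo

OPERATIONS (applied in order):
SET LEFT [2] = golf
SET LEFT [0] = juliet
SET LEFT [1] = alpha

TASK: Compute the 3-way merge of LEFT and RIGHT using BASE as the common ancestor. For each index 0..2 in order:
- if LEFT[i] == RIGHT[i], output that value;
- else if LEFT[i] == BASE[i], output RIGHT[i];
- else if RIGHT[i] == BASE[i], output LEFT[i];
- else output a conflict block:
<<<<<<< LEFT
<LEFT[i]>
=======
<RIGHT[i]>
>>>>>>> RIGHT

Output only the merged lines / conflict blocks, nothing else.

Answer: juliet
alpha
golf

Derivation:
Final LEFT:  [juliet, alpha, golf]
Final RIGHT: [golf, delta, kilo]
i=0: L=juliet, R=golf=BASE -> take LEFT -> juliet
i=1: L=alpha, R=delta=BASE -> take LEFT -> alpha
i=2: L=golf, R=kilo=BASE -> take LEFT -> golf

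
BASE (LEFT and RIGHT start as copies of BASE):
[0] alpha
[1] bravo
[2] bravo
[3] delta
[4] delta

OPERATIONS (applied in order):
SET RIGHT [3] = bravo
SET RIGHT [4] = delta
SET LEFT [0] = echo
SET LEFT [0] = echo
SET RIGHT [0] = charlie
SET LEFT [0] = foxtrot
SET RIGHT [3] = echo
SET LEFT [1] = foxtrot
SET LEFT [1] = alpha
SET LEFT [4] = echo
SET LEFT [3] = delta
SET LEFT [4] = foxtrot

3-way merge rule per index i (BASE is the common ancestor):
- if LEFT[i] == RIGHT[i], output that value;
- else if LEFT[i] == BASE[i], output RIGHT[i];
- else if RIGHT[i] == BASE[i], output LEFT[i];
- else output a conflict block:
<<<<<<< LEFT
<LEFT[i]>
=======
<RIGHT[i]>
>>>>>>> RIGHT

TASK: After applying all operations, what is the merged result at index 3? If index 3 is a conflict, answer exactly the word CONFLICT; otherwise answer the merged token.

Answer: echo

Derivation:
Final LEFT:  [foxtrot, alpha, bravo, delta, foxtrot]
Final RIGHT: [charlie, bravo, bravo, echo, delta]
i=0: BASE=alpha L=foxtrot R=charlie all differ -> CONFLICT
i=1: L=alpha, R=bravo=BASE -> take LEFT -> alpha
i=2: L=bravo R=bravo -> agree -> bravo
i=3: L=delta=BASE, R=echo -> take RIGHT -> echo
i=4: L=foxtrot, R=delta=BASE -> take LEFT -> foxtrot
Index 3 -> echo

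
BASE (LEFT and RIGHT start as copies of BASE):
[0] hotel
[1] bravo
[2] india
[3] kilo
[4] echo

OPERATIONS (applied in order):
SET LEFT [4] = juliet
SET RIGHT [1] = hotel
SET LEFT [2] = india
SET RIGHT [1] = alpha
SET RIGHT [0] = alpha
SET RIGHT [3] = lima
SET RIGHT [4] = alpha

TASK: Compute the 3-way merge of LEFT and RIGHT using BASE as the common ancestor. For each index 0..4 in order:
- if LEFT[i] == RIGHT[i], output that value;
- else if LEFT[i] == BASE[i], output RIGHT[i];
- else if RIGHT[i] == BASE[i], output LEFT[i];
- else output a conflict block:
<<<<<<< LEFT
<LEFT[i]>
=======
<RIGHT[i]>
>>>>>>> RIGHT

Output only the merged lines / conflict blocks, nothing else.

Final LEFT:  [hotel, bravo, india, kilo, juliet]
Final RIGHT: [alpha, alpha, india, lima, alpha]
i=0: L=hotel=BASE, R=alpha -> take RIGHT -> alpha
i=1: L=bravo=BASE, R=alpha -> take RIGHT -> alpha
i=2: L=india R=india -> agree -> india
i=3: L=kilo=BASE, R=lima -> take RIGHT -> lima
i=4: BASE=echo L=juliet R=alpha all differ -> CONFLICT

Answer: alpha
alpha
india
lima
<<<<<<< LEFT
juliet
=======
alpha
>>>>>>> RIGHT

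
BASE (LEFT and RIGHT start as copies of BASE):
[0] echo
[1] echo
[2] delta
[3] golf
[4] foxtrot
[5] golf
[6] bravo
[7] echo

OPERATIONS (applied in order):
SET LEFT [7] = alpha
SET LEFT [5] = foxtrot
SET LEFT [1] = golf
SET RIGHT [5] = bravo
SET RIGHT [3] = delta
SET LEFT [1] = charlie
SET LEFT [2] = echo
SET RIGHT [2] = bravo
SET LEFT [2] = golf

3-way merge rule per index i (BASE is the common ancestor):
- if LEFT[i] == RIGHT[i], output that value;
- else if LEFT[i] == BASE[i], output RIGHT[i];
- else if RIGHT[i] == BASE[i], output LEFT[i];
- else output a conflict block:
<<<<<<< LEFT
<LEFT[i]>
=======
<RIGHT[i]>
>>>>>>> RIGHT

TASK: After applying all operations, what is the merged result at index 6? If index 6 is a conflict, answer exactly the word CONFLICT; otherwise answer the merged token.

Answer: bravo

Derivation:
Final LEFT:  [echo, charlie, golf, golf, foxtrot, foxtrot, bravo, alpha]
Final RIGHT: [echo, echo, bravo, delta, foxtrot, bravo, bravo, echo]
i=0: L=echo R=echo -> agree -> echo
i=1: L=charlie, R=echo=BASE -> take LEFT -> charlie
i=2: BASE=delta L=golf R=bravo all differ -> CONFLICT
i=3: L=golf=BASE, R=delta -> take RIGHT -> delta
i=4: L=foxtrot R=foxtrot -> agree -> foxtrot
i=5: BASE=golf L=foxtrot R=bravo all differ -> CONFLICT
i=6: L=bravo R=bravo -> agree -> bravo
i=7: L=alpha, R=echo=BASE -> take LEFT -> alpha
Index 6 -> bravo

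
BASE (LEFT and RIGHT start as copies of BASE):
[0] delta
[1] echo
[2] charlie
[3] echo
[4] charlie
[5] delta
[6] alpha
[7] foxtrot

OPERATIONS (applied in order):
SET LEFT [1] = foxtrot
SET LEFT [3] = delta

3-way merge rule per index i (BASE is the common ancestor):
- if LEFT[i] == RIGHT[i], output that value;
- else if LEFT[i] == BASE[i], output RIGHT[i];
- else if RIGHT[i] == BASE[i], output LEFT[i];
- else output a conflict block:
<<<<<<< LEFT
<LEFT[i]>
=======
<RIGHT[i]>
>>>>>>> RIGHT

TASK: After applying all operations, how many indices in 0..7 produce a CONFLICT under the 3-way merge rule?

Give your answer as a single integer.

Final LEFT:  [delta, foxtrot, charlie, delta, charlie, delta, alpha, foxtrot]
Final RIGHT: [delta, echo, charlie, echo, charlie, delta, alpha, foxtrot]
i=0: L=delta R=delta -> agree -> delta
i=1: L=foxtrot, R=echo=BASE -> take LEFT -> foxtrot
i=2: L=charlie R=charlie -> agree -> charlie
i=3: L=delta, R=echo=BASE -> take LEFT -> delta
i=4: L=charlie R=charlie -> agree -> charlie
i=5: L=delta R=delta -> agree -> delta
i=6: L=alpha R=alpha -> agree -> alpha
i=7: L=foxtrot R=foxtrot -> agree -> foxtrot
Conflict count: 0

Answer: 0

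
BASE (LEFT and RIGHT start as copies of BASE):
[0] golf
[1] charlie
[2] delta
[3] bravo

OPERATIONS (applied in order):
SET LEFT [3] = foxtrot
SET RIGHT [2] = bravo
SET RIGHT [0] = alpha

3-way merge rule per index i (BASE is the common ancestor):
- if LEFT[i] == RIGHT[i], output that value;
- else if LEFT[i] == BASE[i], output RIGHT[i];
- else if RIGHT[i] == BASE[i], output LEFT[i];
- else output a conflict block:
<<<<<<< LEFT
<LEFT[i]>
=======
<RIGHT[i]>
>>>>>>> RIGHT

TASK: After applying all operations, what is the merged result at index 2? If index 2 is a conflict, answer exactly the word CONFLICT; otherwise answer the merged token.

Final LEFT:  [golf, charlie, delta, foxtrot]
Final RIGHT: [alpha, charlie, bravo, bravo]
i=0: L=golf=BASE, R=alpha -> take RIGHT -> alpha
i=1: L=charlie R=charlie -> agree -> charlie
i=2: L=delta=BASE, R=bravo -> take RIGHT -> bravo
i=3: L=foxtrot, R=bravo=BASE -> take LEFT -> foxtrot
Index 2 -> bravo

Answer: bravo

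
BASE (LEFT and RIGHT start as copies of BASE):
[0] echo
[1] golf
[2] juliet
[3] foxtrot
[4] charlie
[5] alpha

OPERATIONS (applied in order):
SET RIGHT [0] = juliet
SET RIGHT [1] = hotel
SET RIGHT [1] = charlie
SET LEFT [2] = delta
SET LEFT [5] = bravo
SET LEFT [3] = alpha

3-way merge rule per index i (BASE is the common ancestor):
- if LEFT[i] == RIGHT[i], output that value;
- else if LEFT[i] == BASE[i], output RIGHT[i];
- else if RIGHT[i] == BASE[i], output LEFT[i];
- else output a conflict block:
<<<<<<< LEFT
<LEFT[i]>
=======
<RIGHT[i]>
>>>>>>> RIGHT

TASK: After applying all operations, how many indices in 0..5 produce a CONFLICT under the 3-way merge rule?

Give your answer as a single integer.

Answer: 0

Derivation:
Final LEFT:  [echo, golf, delta, alpha, charlie, bravo]
Final RIGHT: [juliet, charlie, juliet, foxtrot, charlie, alpha]
i=0: L=echo=BASE, R=juliet -> take RIGHT -> juliet
i=1: L=golf=BASE, R=charlie -> take RIGHT -> charlie
i=2: L=delta, R=juliet=BASE -> take LEFT -> delta
i=3: L=alpha, R=foxtrot=BASE -> take LEFT -> alpha
i=4: L=charlie R=charlie -> agree -> charlie
i=5: L=bravo, R=alpha=BASE -> take LEFT -> bravo
Conflict count: 0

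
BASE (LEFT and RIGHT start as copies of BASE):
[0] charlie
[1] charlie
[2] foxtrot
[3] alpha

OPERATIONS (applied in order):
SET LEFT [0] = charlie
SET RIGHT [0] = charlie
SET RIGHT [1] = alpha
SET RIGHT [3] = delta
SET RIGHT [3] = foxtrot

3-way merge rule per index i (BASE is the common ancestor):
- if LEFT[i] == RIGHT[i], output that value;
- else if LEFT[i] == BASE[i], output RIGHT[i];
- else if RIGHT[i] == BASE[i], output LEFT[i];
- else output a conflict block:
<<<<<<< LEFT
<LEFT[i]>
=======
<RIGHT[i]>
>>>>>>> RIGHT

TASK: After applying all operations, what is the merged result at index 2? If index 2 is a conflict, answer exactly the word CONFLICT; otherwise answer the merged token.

Final LEFT:  [charlie, charlie, foxtrot, alpha]
Final RIGHT: [charlie, alpha, foxtrot, foxtrot]
i=0: L=charlie R=charlie -> agree -> charlie
i=1: L=charlie=BASE, R=alpha -> take RIGHT -> alpha
i=2: L=foxtrot R=foxtrot -> agree -> foxtrot
i=3: L=alpha=BASE, R=foxtrot -> take RIGHT -> foxtrot
Index 2 -> foxtrot

Answer: foxtrot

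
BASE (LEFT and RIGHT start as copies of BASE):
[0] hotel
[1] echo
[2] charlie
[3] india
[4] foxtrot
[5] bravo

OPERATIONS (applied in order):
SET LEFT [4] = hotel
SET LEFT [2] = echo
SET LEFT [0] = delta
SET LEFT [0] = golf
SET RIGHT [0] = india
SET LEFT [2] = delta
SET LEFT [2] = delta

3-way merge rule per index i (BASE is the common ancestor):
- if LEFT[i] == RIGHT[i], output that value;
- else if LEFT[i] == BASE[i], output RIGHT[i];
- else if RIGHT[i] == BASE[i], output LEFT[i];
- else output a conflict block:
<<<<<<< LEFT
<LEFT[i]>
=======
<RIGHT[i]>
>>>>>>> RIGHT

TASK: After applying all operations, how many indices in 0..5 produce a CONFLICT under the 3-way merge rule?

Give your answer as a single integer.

Answer: 1

Derivation:
Final LEFT:  [golf, echo, delta, india, hotel, bravo]
Final RIGHT: [india, echo, charlie, india, foxtrot, bravo]
i=0: BASE=hotel L=golf R=india all differ -> CONFLICT
i=1: L=echo R=echo -> agree -> echo
i=2: L=delta, R=charlie=BASE -> take LEFT -> delta
i=3: L=india R=india -> agree -> india
i=4: L=hotel, R=foxtrot=BASE -> take LEFT -> hotel
i=5: L=bravo R=bravo -> agree -> bravo
Conflict count: 1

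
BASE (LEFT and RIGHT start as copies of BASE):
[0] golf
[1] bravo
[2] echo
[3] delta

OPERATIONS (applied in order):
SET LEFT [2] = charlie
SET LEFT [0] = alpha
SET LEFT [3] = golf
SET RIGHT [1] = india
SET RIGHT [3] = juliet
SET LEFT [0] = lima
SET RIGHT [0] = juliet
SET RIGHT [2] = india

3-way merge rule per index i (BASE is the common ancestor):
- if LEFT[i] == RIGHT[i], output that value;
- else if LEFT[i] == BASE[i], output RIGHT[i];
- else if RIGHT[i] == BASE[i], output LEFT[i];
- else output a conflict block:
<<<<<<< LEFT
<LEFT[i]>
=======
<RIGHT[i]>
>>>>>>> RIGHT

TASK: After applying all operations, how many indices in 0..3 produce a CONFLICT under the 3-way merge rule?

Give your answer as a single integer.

Answer: 3

Derivation:
Final LEFT:  [lima, bravo, charlie, golf]
Final RIGHT: [juliet, india, india, juliet]
i=0: BASE=golf L=lima R=juliet all differ -> CONFLICT
i=1: L=bravo=BASE, R=india -> take RIGHT -> india
i=2: BASE=echo L=charlie R=india all differ -> CONFLICT
i=3: BASE=delta L=golf R=juliet all differ -> CONFLICT
Conflict count: 3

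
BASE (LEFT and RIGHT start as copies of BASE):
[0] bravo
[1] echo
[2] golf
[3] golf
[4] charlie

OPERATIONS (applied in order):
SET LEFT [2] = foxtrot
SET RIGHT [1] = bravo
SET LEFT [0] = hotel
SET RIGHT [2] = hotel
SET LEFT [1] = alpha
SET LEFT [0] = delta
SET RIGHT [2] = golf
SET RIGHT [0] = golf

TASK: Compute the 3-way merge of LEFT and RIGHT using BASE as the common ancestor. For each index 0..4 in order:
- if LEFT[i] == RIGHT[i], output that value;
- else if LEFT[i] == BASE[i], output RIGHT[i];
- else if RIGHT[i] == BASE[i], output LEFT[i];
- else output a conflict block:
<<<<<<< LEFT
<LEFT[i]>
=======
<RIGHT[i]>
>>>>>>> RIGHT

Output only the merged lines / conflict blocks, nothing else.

Final LEFT:  [delta, alpha, foxtrot, golf, charlie]
Final RIGHT: [golf, bravo, golf, golf, charlie]
i=0: BASE=bravo L=delta R=golf all differ -> CONFLICT
i=1: BASE=echo L=alpha R=bravo all differ -> CONFLICT
i=2: L=foxtrot, R=golf=BASE -> take LEFT -> foxtrot
i=3: L=golf R=golf -> agree -> golf
i=4: L=charlie R=charlie -> agree -> charlie

Answer: <<<<<<< LEFT
delta
=======
golf
>>>>>>> RIGHT
<<<<<<< LEFT
alpha
=======
bravo
>>>>>>> RIGHT
foxtrot
golf
charlie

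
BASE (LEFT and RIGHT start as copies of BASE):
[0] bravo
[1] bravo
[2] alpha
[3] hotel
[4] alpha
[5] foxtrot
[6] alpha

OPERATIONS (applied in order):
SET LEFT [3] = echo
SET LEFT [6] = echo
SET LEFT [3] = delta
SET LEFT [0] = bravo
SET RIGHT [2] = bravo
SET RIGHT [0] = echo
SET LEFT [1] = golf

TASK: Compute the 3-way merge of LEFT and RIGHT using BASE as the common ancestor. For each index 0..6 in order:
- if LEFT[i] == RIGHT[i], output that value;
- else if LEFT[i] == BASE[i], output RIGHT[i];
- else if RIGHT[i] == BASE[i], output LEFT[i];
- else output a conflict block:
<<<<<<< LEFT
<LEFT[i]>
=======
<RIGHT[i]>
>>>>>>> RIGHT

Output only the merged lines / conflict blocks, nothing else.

Final LEFT:  [bravo, golf, alpha, delta, alpha, foxtrot, echo]
Final RIGHT: [echo, bravo, bravo, hotel, alpha, foxtrot, alpha]
i=0: L=bravo=BASE, R=echo -> take RIGHT -> echo
i=1: L=golf, R=bravo=BASE -> take LEFT -> golf
i=2: L=alpha=BASE, R=bravo -> take RIGHT -> bravo
i=3: L=delta, R=hotel=BASE -> take LEFT -> delta
i=4: L=alpha R=alpha -> agree -> alpha
i=5: L=foxtrot R=foxtrot -> agree -> foxtrot
i=6: L=echo, R=alpha=BASE -> take LEFT -> echo

Answer: echo
golf
bravo
delta
alpha
foxtrot
echo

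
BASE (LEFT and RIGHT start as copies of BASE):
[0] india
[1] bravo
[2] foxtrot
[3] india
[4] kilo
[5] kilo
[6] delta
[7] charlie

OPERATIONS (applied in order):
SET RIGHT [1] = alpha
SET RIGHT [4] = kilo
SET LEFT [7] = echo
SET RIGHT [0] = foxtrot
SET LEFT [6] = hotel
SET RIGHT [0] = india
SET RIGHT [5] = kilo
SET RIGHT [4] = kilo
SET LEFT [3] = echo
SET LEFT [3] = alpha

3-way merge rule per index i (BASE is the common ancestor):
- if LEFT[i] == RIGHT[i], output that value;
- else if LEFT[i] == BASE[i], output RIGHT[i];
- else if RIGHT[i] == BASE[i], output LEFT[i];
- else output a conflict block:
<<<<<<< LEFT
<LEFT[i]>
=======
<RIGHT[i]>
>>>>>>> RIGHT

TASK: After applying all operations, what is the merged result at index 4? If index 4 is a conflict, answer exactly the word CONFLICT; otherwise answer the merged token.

Answer: kilo

Derivation:
Final LEFT:  [india, bravo, foxtrot, alpha, kilo, kilo, hotel, echo]
Final RIGHT: [india, alpha, foxtrot, india, kilo, kilo, delta, charlie]
i=0: L=india R=india -> agree -> india
i=1: L=bravo=BASE, R=alpha -> take RIGHT -> alpha
i=2: L=foxtrot R=foxtrot -> agree -> foxtrot
i=3: L=alpha, R=india=BASE -> take LEFT -> alpha
i=4: L=kilo R=kilo -> agree -> kilo
i=5: L=kilo R=kilo -> agree -> kilo
i=6: L=hotel, R=delta=BASE -> take LEFT -> hotel
i=7: L=echo, R=charlie=BASE -> take LEFT -> echo
Index 4 -> kilo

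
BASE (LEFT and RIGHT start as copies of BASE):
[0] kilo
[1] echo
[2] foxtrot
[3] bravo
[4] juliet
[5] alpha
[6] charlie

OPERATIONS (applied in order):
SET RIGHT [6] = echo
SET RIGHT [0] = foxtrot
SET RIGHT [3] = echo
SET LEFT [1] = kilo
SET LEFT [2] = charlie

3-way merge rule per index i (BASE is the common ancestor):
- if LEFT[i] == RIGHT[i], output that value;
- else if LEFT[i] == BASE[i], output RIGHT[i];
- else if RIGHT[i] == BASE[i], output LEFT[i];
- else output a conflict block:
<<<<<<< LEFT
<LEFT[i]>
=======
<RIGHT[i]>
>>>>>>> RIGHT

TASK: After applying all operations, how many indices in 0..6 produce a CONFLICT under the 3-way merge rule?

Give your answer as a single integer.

Answer: 0

Derivation:
Final LEFT:  [kilo, kilo, charlie, bravo, juliet, alpha, charlie]
Final RIGHT: [foxtrot, echo, foxtrot, echo, juliet, alpha, echo]
i=0: L=kilo=BASE, R=foxtrot -> take RIGHT -> foxtrot
i=1: L=kilo, R=echo=BASE -> take LEFT -> kilo
i=2: L=charlie, R=foxtrot=BASE -> take LEFT -> charlie
i=3: L=bravo=BASE, R=echo -> take RIGHT -> echo
i=4: L=juliet R=juliet -> agree -> juliet
i=5: L=alpha R=alpha -> agree -> alpha
i=6: L=charlie=BASE, R=echo -> take RIGHT -> echo
Conflict count: 0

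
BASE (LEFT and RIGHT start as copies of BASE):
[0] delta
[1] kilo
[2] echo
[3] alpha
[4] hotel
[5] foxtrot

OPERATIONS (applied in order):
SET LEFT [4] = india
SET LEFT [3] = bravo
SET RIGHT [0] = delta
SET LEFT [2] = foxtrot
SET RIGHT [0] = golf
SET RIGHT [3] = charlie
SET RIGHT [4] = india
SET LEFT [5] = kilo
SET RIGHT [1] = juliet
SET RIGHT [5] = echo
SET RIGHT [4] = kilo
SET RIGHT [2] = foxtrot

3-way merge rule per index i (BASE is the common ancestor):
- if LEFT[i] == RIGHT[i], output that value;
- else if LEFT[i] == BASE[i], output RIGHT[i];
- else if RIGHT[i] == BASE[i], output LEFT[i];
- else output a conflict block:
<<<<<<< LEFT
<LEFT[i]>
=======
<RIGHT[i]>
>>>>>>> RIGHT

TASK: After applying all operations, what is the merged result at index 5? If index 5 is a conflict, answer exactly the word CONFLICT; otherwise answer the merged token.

Answer: CONFLICT

Derivation:
Final LEFT:  [delta, kilo, foxtrot, bravo, india, kilo]
Final RIGHT: [golf, juliet, foxtrot, charlie, kilo, echo]
i=0: L=delta=BASE, R=golf -> take RIGHT -> golf
i=1: L=kilo=BASE, R=juliet -> take RIGHT -> juliet
i=2: L=foxtrot R=foxtrot -> agree -> foxtrot
i=3: BASE=alpha L=bravo R=charlie all differ -> CONFLICT
i=4: BASE=hotel L=india R=kilo all differ -> CONFLICT
i=5: BASE=foxtrot L=kilo R=echo all differ -> CONFLICT
Index 5 -> CONFLICT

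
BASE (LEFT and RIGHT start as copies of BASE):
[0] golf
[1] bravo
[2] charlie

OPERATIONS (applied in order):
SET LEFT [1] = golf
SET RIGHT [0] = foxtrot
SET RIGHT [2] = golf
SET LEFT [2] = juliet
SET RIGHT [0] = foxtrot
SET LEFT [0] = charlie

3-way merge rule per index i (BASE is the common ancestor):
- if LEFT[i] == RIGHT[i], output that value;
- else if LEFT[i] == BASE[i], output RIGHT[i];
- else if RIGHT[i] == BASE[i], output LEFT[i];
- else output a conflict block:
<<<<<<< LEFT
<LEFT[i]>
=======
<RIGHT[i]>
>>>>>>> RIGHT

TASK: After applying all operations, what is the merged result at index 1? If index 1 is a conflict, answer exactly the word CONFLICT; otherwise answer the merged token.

Final LEFT:  [charlie, golf, juliet]
Final RIGHT: [foxtrot, bravo, golf]
i=0: BASE=golf L=charlie R=foxtrot all differ -> CONFLICT
i=1: L=golf, R=bravo=BASE -> take LEFT -> golf
i=2: BASE=charlie L=juliet R=golf all differ -> CONFLICT
Index 1 -> golf

Answer: golf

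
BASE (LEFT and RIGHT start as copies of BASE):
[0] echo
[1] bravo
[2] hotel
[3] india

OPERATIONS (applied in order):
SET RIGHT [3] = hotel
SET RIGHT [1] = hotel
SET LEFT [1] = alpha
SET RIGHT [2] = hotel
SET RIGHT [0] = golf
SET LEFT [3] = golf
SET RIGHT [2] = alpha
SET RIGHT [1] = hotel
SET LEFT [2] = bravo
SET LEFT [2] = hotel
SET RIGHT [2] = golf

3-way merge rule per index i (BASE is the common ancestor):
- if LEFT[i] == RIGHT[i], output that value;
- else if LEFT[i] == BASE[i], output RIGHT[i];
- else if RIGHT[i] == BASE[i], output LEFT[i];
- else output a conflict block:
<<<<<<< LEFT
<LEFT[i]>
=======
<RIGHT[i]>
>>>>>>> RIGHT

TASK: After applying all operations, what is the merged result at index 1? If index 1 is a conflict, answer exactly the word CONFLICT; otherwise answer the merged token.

Answer: CONFLICT

Derivation:
Final LEFT:  [echo, alpha, hotel, golf]
Final RIGHT: [golf, hotel, golf, hotel]
i=0: L=echo=BASE, R=golf -> take RIGHT -> golf
i=1: BASE=bravo L=alpha R=hotel all differ -> CONFLICT
i=2: L=hotel=BASE, R=golf -> take RIGHT -> golf
i=3: BASE=india L=golf R=hotel all differ -> CONFLICT
Index 1 -> CONFLICT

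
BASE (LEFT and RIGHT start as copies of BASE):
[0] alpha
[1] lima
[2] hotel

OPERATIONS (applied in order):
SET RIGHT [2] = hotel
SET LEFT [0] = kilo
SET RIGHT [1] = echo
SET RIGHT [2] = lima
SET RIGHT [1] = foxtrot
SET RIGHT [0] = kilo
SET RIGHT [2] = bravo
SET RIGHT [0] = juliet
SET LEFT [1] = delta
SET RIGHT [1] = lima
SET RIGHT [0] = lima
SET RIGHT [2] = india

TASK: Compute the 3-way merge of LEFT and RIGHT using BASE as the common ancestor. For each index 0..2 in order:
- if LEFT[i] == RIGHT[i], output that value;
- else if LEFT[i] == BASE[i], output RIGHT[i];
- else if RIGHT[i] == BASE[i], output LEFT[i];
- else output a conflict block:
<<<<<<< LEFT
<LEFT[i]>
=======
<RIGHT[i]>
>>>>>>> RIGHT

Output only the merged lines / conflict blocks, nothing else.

Answer: <<<<<<< LEFT
kilo
=======
lima
>>>>>>> RIGHT
delta
india

Derivation:
Final LEFT:  [kilo, delta, hotel]
Final RIGHT: [lima, lima, india]
i=0: BASE=alpha L=kilo R=lima all differ -> CONFLICT
i=1: L=delta, R=lima=BASE -> take LEFT -> delta
i=2: L=hotel=BASE, R=india -> take RIGHT -> india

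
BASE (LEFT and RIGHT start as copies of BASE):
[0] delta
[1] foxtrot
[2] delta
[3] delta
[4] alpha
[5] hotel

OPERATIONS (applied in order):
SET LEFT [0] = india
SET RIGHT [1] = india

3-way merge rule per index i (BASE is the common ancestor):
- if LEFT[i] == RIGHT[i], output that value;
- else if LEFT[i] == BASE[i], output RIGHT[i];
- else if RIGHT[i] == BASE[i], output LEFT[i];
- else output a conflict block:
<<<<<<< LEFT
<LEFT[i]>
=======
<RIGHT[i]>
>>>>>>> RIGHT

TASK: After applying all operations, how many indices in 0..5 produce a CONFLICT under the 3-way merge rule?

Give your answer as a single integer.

Final LEFT:  [india, foxtrot, delta, delta, alpha, hotel]
Final RIGHT: [delta, india, delta, delta, alpha, hotel]
i=0: L=india, R=delta=BASE -> take LEFT -> india
i=1: L=foxtrot=BASE, R=india -> take RIGHT -> india
i=2: L=delta R=delta -> agree -> delta
i=3: L=delta R=delta -> agree -> delta
i=4: L=alpha R=alpha -> agree -> alpha
i=5: L=hotel R=hotel -> agree -> hotel
Conflict count: 0

Answer: 0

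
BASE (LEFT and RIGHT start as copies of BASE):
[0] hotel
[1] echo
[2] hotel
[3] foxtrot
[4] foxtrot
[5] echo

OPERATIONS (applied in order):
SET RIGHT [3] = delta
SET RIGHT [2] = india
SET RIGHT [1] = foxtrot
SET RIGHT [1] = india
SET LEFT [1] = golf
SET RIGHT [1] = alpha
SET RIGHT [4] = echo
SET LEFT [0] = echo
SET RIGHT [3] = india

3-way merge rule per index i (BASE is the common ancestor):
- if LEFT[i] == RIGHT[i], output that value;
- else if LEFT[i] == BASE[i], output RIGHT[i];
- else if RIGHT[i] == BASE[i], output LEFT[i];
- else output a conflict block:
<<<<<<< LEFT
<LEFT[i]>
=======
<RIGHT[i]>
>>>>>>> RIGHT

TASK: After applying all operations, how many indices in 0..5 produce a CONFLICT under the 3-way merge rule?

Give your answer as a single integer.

Final LEFT:  [echo, golf, hotel, foxtrot, foxtrot, echo]
Final RIGHT: [hotel, alpha, india, india, echo, echo]
i=0: L=echo, R=hotel=BASE -> take LEFT -> echo
i=1: BASE=echo L=golf R=alpha all differ -> CONFLICT
i=2: L=hotel=BASE, R=india -> take RIGHT -> india
i=3: L=foxtrot=BASE, R=india -> take RIGHT -> india
i=4: L=foxtrot=BASE, R=echo -> take RIGHT -> echo
i=5: L=echo R=echo -> agree -> echo
Conflict count: 1

Answer: 1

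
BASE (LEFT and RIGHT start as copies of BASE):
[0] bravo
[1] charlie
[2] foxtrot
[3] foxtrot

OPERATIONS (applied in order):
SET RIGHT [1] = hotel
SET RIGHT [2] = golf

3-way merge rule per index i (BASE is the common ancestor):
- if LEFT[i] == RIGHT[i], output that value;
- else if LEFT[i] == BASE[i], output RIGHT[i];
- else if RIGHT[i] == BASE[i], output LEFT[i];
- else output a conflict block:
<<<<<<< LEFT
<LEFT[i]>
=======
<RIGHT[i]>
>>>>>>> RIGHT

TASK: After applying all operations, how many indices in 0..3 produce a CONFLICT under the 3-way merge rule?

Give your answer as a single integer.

Answer: 0

Derivation:
Final LEFT:  [bravo, charlie, foxtrot, foxtrot]
Final RIGHT: [bravo, hotel, golf, foxtrot]
i=0: L=bravo R=bravo -> agree -> bravo
i=1: L=charlie=BASE, R=hotel -> take RIGHT -> hotel
i=2: L=foxtrot=BASE, R=golf -> take RIGHT -> golf
i=3: L=foxtrot R=foxtrot -> agree -> foxtrot
Conflict count: 0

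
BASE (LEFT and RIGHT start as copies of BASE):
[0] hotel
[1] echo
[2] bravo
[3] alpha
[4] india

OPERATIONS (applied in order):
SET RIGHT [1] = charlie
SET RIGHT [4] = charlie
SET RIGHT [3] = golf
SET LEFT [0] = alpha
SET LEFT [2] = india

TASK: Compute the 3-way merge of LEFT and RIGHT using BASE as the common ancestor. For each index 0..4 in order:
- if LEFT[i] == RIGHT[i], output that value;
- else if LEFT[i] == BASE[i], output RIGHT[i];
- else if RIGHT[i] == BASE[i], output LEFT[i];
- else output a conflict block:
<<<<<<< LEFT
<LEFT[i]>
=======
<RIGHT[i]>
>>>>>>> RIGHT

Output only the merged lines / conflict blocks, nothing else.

Final LEFT:  [alpha, echo, india, alpha, india]
Final RIGHT: [hotel, charlie, bravo, golf, charlie]
i=0: L=alpha, R=hotel=BASE -> take LEFT -> alpha
i=1: L=echo=BASE, R=charlie -> take RIGHT -> charlie
i=2: L=india, R=bravo=BASE -> take LEFT -> india
i=3: L=alpha=BASE, R=golf -> take RIGHT -> golf
i=4: L=india=BASE, R=charlie -> take RIGHT -> charlie

Answer: alpha
charlie
india
golf
charlie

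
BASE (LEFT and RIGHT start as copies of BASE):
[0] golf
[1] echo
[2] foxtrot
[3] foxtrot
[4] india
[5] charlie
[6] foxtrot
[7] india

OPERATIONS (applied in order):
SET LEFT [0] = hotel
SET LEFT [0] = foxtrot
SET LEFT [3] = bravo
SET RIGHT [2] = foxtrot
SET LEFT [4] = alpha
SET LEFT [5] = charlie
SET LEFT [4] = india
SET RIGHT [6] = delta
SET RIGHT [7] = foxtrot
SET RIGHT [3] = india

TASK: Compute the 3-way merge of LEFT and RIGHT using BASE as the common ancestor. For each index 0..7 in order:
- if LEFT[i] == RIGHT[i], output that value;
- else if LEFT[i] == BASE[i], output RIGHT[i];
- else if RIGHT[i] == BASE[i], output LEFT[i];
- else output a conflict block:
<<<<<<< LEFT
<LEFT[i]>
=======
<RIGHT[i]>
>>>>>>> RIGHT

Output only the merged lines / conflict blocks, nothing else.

Final LEFT:  [foxtrot, echo, foxtrot, bravo, india, charlie, foxtrot, india]
Final RIGHT: [golf, echo, foxtrot, india, india, charlie, delta, foxtrot]
i=0: L=foxtrot, R=golf=BASE -> take LEFT -> foxtrot
i=1: L=echo R=echo -> agree -> echo
i=2: L=foxtrot R=foxtrot -> agree -> foxtrot
i=3: BASE=foxtrot L=bravo R=india all differ -> CONFLICT
i=4: L=india R=india -> agree -> india
i=5: L=charlie R=charlie -> agree -> charlie
i=6: L=foxtrot=BASE, R=delta -> take RIGHT -> delta
i=7: L=india=BASE, R=foxtrot -> take RIGHT -> foxtrot

Answer: foxtrot
echo
foxtrot
<<<<<<< LEFT
bravo
=======
india
>>>>>>> RIGHT
india
charlie
delta
foxtrot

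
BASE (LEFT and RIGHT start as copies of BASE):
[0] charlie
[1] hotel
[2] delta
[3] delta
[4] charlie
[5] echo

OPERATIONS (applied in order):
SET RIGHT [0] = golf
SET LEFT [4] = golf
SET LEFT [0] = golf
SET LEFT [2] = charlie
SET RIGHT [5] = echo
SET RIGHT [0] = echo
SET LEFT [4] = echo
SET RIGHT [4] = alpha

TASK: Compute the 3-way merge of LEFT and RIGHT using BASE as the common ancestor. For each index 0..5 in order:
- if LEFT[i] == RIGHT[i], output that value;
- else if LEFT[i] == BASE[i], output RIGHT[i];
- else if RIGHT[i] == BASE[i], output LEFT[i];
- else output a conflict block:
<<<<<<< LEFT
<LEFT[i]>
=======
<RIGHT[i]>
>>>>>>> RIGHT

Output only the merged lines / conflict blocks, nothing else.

Answer: <<<<<<< LEFT
golf
=======
echo
>>>>>>> RIGHT
hotel
charlie
delta
<<<<<<< LEFT
echo
=======
alpha
>>>>>>> RIGHT
echo

Derivation:
Final LEFT:  [golf, hotel, charlie, delta, echo, echo]
Final RIGHT: [echo, hotel, delta, delta, alpha, echo]
i=0: BASE=charlie L=golf R=echo all differ -> CONFLICT
i=1: L=hotel R=hotel -> agree -> hotel
i=2: L=charlie, R=delta=BASE -> take LEFT -> charlie
i=3: L=delta R=delta -> agree -> delta
i=4: BASE=charlie L=echo R=alpha all differ -> CONFLICT
i=5: L=echo R=echo -> agree -> echo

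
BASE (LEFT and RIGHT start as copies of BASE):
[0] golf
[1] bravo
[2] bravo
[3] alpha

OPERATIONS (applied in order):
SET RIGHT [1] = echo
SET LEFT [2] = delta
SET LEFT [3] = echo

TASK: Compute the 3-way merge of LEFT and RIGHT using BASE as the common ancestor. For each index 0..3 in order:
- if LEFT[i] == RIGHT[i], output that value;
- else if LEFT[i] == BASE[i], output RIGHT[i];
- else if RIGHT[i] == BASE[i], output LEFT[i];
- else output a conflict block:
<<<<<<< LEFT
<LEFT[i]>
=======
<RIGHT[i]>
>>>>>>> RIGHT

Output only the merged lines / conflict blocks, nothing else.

Answer: golf
echo
delta
echo

Derivation:
Final LEFT:  [golf, bravo, delta, echo]
Final RIGHT: [golf, echo, bravo, alpha]
i=0: L=golf R=golf -> agree -> golf
i=1: L=bravo=BASE, R=echo -> take RIGHT -> echo
i=2: L=delta, R=bravo=BASE -> take LEFT -> delta
i=3: L=echo, R=alpha=BASE -> take LEFT -> echo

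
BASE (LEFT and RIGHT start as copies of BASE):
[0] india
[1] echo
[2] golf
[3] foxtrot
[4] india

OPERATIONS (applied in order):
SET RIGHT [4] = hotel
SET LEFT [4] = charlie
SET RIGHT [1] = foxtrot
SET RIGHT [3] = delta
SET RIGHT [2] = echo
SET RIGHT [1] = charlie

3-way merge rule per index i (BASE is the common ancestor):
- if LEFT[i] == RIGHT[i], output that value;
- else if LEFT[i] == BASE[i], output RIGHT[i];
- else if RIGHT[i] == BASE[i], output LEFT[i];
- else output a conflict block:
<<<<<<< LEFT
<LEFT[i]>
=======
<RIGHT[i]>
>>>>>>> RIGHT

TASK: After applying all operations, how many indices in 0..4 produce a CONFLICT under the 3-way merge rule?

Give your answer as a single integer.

Final LEFT:  [india, echo, golf, foxtrot, charlie]
Final RIGHT: [india, charlie, echo, delta, hotel]
i=0: L=india R=india -> agree -> india
i=1: L=echo=BASE, R=charlie -> take RIGHT -> charlie
i=2: L=golf=BASE, R=echo -> take RIGHT -> echo
i=3: L=foxtrot=BASE, R=delta -> take RIGHT -> delta
i=4: BASE=india L=charlie R=hotel all differ -> CONFLICT
Conflict count: 1

Answer: 1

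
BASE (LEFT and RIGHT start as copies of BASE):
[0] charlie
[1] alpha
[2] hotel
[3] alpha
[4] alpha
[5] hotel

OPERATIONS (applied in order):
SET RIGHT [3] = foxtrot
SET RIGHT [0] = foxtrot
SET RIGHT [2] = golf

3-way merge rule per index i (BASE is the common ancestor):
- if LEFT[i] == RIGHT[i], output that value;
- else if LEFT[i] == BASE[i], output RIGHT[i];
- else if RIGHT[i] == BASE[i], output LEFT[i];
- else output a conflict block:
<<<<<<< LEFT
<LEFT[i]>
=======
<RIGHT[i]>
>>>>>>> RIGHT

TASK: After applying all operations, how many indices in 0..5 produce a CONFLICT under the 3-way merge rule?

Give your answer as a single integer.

Answer: 0

Derivation:
Final LEFT:  [charlie, alpha, hotel, alpha, alpha, hotel]
Final RIGHT: [foxtrot, alpha, golf, foxtrot, alpha, hotel]
i=0: L=charlie=BASE, R=foxtrot -> take RIGHT -> foxtrot
i=1: L=alpha R=alpha -> agree -> alpha
i=2: L=hotel=BASE, R=golf -> take RIGHT -> golf
i=3: L=alpha=BASE, R=foxtrot -> take RIGHT -> foxtrot
i=4: L=alpha R=alpha -> agree -> alpha
i=5: L=hotel R=hotel -> agree -> hotel
Conflict count: 0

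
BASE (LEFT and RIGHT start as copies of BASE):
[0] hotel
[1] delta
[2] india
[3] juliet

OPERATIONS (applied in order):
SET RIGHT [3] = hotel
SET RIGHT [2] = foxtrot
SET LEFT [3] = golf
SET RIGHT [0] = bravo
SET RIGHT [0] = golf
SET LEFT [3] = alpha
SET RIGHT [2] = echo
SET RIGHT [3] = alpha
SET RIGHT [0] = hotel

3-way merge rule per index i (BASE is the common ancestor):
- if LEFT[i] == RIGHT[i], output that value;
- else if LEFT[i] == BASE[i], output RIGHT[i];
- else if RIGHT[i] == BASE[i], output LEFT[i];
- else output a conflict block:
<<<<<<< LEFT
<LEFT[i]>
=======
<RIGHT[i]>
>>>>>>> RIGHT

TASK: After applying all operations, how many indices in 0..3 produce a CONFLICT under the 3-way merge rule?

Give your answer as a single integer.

Final LEFT:  [hotel, delta, india, alpha]
Final RIGHT: [hotel, delta, echo, alpha]
i=0: L=hotel R=hotel -> agree -> hotel
i=1: L=delta R=delta -> agree -> delta
i=2: L=india=BASE, R=echo -> take RIGHT -> echo
i=3: L=alpha R=alpha -> agree -> alpha
Conflict count: 0

Answer: 0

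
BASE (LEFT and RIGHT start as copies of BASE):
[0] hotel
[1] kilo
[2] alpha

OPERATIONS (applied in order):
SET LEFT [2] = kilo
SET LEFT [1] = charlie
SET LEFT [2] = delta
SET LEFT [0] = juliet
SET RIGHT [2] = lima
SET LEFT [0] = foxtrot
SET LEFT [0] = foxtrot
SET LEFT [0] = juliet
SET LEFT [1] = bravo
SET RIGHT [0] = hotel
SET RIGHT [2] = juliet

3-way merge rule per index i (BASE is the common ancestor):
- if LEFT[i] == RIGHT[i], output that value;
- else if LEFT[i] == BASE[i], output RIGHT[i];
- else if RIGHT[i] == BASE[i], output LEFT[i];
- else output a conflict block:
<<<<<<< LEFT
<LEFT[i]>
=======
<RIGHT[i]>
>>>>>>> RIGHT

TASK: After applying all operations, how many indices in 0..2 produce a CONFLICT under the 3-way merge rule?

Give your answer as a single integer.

Final LEFT:  [juliet, bravo, delta]
Final RIGHT: [hotel, kilo, juliet]
i=0: L=juliet, R=hotel=BASE -> take LEFT -> juliet
i=1: L=bravo, R=kilo=BASE -> take LEFT -> bravo
i=2: BASE=alpha L=delta R=juliet all differ -> CONFLICT
Conflict count: 1

Answer: 1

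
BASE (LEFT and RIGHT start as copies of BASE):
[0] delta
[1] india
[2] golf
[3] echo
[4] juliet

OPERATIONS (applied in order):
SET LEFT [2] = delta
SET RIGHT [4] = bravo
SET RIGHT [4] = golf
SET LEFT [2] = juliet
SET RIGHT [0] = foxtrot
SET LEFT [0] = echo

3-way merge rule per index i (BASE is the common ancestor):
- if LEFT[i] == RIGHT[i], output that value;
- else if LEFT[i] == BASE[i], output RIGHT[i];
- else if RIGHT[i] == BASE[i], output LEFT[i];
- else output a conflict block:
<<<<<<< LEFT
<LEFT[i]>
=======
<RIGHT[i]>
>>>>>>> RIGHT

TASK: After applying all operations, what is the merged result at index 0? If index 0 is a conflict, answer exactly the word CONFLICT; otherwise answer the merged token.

Final LEFT:  [echo, india, juliet, echo, juliet]
Final RIGHT: [foxtrot, india, golf, echo, golf]
i=0: BASE=delta L=echo R=foxtrot all differ -> CONFLICT
i=1: L=india R=india -> agree -> india
i=2: L=juliet, R=golf=BASE -> take LEFT -> juliet
i=3: L=echo R=echo -> agree -> echo
i=4: L=juliet=BASE, R=golf -> take RIGHT -> golf
Index 0 -> CONFLICT

Answer: CONFLICT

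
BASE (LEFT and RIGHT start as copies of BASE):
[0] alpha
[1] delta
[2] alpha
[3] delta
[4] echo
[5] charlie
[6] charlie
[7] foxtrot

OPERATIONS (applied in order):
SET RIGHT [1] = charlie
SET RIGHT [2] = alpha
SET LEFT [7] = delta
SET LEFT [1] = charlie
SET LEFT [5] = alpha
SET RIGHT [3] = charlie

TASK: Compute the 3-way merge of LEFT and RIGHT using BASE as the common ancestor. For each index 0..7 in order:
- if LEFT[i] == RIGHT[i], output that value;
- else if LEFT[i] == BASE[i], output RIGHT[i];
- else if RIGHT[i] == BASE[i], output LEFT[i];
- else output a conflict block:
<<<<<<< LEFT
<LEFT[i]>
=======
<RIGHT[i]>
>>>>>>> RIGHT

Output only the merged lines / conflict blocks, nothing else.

Answer: alpha
charlie
alpha
charlie
echo
alpha
charlie
delta

Derivation:
Final LEFT:  [alpha, charlie, alpha, delta, echo, alpha, charlie, delta]
Final RIGHT: [alpha, charlie, alpha, charlie, echo, charlie, charlie, foxtrot]
i=0: L=alpha R=alpha -> agree -> alpha
i=1: L=charlie R=charlie -> agree -> charlie
i=2: L=alpha R=alpha -> agree -> alpha
i=3: L=delta=BASE, R=charlie -> take RIGHT -> charlie
i=4: L=echo R=echo -> agree -> echo
i=5: L=alpha, R=charlie=BASE -> take LEFT -> alpha
i=6: L=charlie R=charlie -> agree -> charlie
i=7: L=delta, R=foxtrot=BASE -> take LEFT -> delta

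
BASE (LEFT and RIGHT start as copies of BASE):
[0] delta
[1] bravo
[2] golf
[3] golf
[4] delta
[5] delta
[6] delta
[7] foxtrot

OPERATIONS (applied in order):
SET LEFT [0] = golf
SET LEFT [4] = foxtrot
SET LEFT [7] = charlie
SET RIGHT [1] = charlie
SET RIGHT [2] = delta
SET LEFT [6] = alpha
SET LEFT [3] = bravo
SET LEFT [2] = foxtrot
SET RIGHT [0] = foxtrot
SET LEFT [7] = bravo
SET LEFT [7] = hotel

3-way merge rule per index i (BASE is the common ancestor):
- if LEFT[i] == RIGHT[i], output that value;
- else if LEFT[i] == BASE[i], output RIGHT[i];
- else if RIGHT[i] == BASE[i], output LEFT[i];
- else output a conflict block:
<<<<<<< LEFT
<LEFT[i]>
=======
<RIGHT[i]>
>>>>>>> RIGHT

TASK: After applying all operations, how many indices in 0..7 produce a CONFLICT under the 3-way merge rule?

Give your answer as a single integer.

Answer: 2

Derivation:
Final LEFT:  [golf, bravo, foxtrot, bravo, foxtrot, delta, alpha, hotel]
Final RIGHT: [foxtrot, charlie, delta, golf, delta, delta, delta, foxtrot]
i=0: BASE=delta L=golf R=foxtrot all differ -> CONFLICT
i=1: L=bravo=BASE, R=charlie -> take RIGHT -> charlie
i=2: BASE=golf L=foxtrot R=delta all differ -> CONFLICT
i=3: L=bravo, R=golf=BASE -> take LEFT -> bravo
i=4: L=foxtrot, R=delta=BASE -> take LEFT -> foxtrot
i=5: L=delta R=delta -> agree -> delta
i=6: L=alpha, R=delta=BASE -> take LEFT -> alpha
i=7: L=hotel, R=foxtrot=BASE -> take LEFT -> hotel
Conflict count: 2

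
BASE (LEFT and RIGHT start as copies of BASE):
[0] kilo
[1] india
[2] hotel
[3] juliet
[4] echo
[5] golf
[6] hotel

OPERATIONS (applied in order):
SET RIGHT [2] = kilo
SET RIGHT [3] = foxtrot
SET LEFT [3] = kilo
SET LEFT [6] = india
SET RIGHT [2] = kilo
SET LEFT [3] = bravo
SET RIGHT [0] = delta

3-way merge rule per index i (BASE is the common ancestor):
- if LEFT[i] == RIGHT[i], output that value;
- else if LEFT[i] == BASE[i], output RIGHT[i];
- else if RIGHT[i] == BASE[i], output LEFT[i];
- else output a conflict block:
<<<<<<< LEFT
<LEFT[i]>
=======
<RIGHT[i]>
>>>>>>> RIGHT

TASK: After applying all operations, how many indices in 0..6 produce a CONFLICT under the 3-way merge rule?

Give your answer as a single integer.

Final LEFT:  [kilo, india, hotel, bravo, echo, golf, india]
Final RIGHT: [delta, india, kilo, foxtrot, echo, golf, hotel]
i=0: L=kilo=BASE, R=delta -> take RIGHT -> delta
i=1: L=india R=india -> agree -> india
i=2: L=hotel=BASE, R=kilo -> take RIGHT -> kilo
i=3: BASE=juliet L=bravo R=foxtrot all differ -> CONFLICT
i=4: L=echo R=echo -> agree -> echo
i=5: L=golf R=golf -> agree -> golf
i=6: L=india, R=hotel=BASE -> take LEFT -> india
Conflict count: 1

Answer: 1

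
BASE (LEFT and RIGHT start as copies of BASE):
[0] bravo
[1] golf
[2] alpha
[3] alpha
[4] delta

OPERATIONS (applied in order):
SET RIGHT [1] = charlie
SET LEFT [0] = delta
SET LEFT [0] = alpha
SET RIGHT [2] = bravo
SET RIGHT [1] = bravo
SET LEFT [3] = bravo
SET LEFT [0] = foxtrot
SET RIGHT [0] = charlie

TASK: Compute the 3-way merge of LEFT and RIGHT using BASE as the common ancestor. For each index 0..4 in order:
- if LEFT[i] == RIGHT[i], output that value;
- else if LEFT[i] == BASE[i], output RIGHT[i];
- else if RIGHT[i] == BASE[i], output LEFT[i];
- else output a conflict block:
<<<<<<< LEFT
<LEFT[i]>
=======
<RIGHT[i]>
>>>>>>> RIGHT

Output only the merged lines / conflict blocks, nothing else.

Final LEFT:  [foxtrot, golf, alpha, bravo, delta]
Final RIGHT: [charlie, bravo, bravo, alpha, delta]
i=0: BASE=bravo L=foxtrot R=charlie all differ -> CONFLICT
i=1: L=golf=BASE, R=bravo -> take RIGHT -> bravo
i=2: L=alpha=BASE, R=bravo -> take RIGHT -> bravo
i=3: L=bravo, R=alpha=BASE -> take LEFT -> bravo
i=4: L=delta R=delta -> agree -> delta

Answer: <<<<<<< LEFT
foxtrot
=======
charlie
>>>>>>> RIGHT
bravo
bravo
bravo
delta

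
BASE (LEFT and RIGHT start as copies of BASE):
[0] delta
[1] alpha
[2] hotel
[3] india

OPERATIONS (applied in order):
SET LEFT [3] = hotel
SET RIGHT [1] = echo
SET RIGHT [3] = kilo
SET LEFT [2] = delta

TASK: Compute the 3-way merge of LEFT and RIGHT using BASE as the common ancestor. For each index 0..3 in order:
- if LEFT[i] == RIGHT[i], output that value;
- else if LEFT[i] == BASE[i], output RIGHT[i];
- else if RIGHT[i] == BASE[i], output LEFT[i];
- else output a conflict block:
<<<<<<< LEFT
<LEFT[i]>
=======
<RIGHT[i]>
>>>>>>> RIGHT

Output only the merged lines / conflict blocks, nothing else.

Answer: delta
echo
delta
<<<<<<< LEFT
hotel
=======
kilo
>>>>>>> RIGHT

Derivation:
Final LEFT:  [delta, alpha, delta, hotel]
Final RIGHT: [delta, echo, hotel, kilo]
i=0: L=delta R=delta -> agree -> delta
i=1: L=alpha=BASE, R=echo -> take RIGHT -> echo
i=2: L=delta, R=hotel=BASE -> take LEFT -> delta
i=3: BASE=india L=hotel R=kilo all differ -> CONFLICT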